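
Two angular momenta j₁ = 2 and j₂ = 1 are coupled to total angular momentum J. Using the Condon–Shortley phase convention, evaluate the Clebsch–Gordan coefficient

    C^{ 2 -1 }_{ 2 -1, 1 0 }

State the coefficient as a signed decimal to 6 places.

triangle: 1!*3!*1!/6! = 6/720
(j±m)!: 1!*3!*1!*1!*1!*3! = 36
prefactor² = (2J+1)*Δ*N² = 3/2
  k=0: +1/(0!*1!*3!*1!*0!*0!) = 1/6
  k=1: −1/(1!*0!*2!*0!*1!*1!) = -1/2
Σ = -1/3  ⇒  CG² = 3/2*(-1/3)² = 1/6
CG = −√(1/6) = -0.408248

−√(1/6) ≈ -0.408248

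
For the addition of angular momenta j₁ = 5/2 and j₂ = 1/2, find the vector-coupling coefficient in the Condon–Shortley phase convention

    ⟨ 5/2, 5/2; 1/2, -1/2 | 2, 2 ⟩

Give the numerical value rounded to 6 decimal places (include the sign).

√[5·1!4!0!/6! · 5!0!0!1!4!0!] = √(480)
  +(−1)^0/∏(0,1,0,0,4,0)! = 1/24  (running 1/24)
⟨..|..⟩ = √(480)·(1/24) = +0.912871

+0.912871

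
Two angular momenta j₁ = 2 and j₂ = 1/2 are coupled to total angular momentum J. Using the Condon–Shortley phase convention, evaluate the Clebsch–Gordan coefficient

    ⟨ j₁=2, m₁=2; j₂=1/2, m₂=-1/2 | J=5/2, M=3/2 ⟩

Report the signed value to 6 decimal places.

+√(1/5) ≈ +0.447214

√[6·0!4!1!/6! · 4!0!0!1!4!1!] = √(576/5)
  +(−1)^0/∏(0,0,0,0,4,1)! = 1/24  (running 1/24)
⟨..|..⟩ = √(576/5)·(1/24) = +0.447214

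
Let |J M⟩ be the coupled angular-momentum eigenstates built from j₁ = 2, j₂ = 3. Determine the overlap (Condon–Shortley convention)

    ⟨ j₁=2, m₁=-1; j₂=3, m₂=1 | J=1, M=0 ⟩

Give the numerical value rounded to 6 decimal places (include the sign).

-0.478091

j₁+j₂−J=4  J+j₁−j₂=0  J−j₁+j₂=2  j₁+j₂+J+1=7
(j₁±m₁, j₂±m₂, J±M) = (1,3,4,2,1,1)
P² = 288/35
sum k=3..3:
  [3] −1/6 = -1/6
S = -1/6
C² = P²·S² = 8/35 ; C = -0.478091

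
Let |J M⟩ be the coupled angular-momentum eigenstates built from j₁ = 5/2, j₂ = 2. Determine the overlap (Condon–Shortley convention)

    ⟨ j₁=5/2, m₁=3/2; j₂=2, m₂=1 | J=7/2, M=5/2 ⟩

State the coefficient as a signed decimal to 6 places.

+0.125988  (= +√(1/63))

j₁+j₂−J=1  J+j₁−j₂=4  J−j₁+j₂=3  j₁+j₂+J+1=9
(j₁±m₁, j₂±m₂, J±M) = (4,1,3,1,6,1)
P² = 2304/7
sum k=0..1:
  [0] +1/36 = 1/36
  [1] −1/48 = -1/48
S = 1/144
C² = P²·S² = 1/63 ; C = +0.125988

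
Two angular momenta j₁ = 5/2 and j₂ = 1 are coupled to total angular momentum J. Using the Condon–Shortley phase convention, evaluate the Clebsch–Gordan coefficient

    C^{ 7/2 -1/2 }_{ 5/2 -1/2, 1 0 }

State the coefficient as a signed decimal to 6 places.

+0.755929  (= +√(4/7))

triangle: 0!·5!·2!/8! = 240/40320
(j±m)!: 2!·3!·1!·1!·3!·4! = 1728
prefactor² = (2J+1)·Δ·N² = 576/7
  k=0: +1/(0!·0!·3!·1!·2!·1!) = 1/12
Σ = 1/12  ⇒  CG² = 576/7·1/12² = 4/7
CG = +√(4/7) = +0.755929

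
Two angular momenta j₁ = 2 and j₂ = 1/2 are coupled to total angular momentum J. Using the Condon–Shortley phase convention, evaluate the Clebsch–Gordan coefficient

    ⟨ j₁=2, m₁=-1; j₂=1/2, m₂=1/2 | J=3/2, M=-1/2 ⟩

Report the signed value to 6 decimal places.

triangle: 1!·3!·0!/5! = 6/120
(j±m)!: 1!·3!·1!·0!·1!·2! = 12
prefactor² = (2J+1)·Δ·N² = 12/5
  k=1: −1/(1!·0!·2!·0!·1!·0!) = -1/2
Σ = -1/2  ⇒  CG² = 12/5·(-1/2)² = 3/5
CG = −√(3/5) = -0.774597

-0.774597  (= −√(3/5))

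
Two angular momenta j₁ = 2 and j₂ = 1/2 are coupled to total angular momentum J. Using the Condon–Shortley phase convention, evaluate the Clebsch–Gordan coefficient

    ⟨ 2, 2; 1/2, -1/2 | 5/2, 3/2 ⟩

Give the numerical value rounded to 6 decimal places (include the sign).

+√(1/5) = +0.447214

√[6·0!4!1!/6! · 4!0!0!1!4!1!] = √(576/5)
  +(−1)^0/∏(0,0,0,0,4,1)! = 1/24  (running 1/24)
⟨..|..⟩ = √(576/5)·(1/24) = +0.447214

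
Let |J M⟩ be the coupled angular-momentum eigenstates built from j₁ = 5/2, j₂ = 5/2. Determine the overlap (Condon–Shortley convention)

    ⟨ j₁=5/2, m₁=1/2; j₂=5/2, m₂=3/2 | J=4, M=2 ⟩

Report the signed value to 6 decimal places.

√[9·1!4!4!/10! · 3!2!4!1!6!2!] = √(20736/35)
  +(−1)^0/∏(0,1,2,4,2,0)! = 1/96  (running 1/96)
  +(−1)^1/∏(1,0,1,3,3,1)! = -1/36  (running -5/288)
⟨..|..⟩ = √(20736/35)·(-5/288) = -0.422577

−√(5/28) = -0.422577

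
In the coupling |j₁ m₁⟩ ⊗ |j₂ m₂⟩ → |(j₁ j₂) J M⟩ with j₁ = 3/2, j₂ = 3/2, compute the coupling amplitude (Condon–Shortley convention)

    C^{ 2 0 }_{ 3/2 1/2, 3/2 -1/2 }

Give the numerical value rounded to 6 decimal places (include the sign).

+√(1/4) = +0.500000

triangle: 1!×2!×2!/6! = 4/720
(j±m)!: 2!×1!×1!×2!×2!×2! = 16
prefactor² = (2J+1)×Δ×N² = 4/9
  k=0: +1/(0!×1!×1!×1!×1!×1!) = 1
  k=1: −1/(1!×0!×0!×0!×2!×2!) = -1/4
Σ = 3/4  ⇒  CG² = 4/9×3/4² = 1/4
CG = +√(1/4) = +0.500000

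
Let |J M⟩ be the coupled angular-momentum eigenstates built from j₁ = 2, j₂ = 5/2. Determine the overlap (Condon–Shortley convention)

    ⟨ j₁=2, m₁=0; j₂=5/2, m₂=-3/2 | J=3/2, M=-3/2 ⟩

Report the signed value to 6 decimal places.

−√(12/35) = -0.585540

triangle: 3!×1!×2!/7! = 12/5040
(j±m)!: 2!×2!×1!×4!×0!×3! = 576
prefactor² = (2J+1)×Δ×N² = 192/35
  k=1: −1/(1!×2!×1!×0!×0!×2!) = -1/4
Σ = -1/4  ⇒  CG² = 192/35×(-1/4)² = 12/35
CG = −√(12/35) = -0.585540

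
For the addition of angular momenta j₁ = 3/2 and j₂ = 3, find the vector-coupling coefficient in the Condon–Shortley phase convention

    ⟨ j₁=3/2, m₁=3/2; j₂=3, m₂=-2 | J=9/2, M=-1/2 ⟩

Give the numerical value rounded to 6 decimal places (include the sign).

√[10·0!3!6!/10! · 3!0!1!5!4!5!] = √(172800/7)
  +(−1)^0/∏(0,0,0,1,3,5)! = 1/720  (running 1/720)
⟨..|..⟩ = √(172800/7)·(1/720) = +0.218218

+0.218218  (= +√(1/21))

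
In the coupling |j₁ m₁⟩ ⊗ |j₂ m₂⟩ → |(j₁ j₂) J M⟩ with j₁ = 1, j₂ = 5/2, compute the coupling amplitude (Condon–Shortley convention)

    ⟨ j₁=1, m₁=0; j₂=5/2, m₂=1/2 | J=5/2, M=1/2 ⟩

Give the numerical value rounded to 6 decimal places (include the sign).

triangle: 1!*1!*4!/7! = 24/5040
(j±m)!: 1!*1!*3!*2!*3!*2! = 144
prefactor² = (2J+1)*Δ*N² = 144/35
  k=0: +1/(0!*1!*1!*3!*0!*1!) = 1/6
  k=1: −1/(1!*0!*0!*2!*1!*2!) = -1/4
Σ = -1/12  ⇒  CG² = 144/35*(-1/12)² = 1/35
CG = −√(1/35) = -0.169031

−√(1/35) = -0.169031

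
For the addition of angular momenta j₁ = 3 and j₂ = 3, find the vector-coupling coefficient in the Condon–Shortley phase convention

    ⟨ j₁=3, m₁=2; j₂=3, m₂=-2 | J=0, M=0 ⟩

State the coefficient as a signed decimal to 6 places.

√[1·6!0!0!/7! · 5!1!1!5!0!0!] = √(14400/7)
  +(−1)^1/∏(1,5,0,0,0,0)! = -1/120  (running -1/120)
⟨..|..⟩ = √(14400/7)·(-1/120) = -0.377964

−√(1/7) = -0.377964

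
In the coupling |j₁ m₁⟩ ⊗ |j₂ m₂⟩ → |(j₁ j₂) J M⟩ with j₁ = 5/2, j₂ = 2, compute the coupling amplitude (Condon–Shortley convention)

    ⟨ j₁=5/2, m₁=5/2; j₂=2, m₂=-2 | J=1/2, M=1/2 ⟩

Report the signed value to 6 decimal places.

+0.577350

triangle: 4!*1!*0!/6! = 24/720
(j±m)!: 5!*0!*0!*4!*1!*0! = 2880
prefactor² = (2J+1)*Δ*N² = 192
  k=0: +1/(0!*4!*0!*0!*1!*0!) = 1/24
Σ = 1/24  ⇒  CG² = 192*1/24² = 1/3
CG = +√(1/3) = +0.577350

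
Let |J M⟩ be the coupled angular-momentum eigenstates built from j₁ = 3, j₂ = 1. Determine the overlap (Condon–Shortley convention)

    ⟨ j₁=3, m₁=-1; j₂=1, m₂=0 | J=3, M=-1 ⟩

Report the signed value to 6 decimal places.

−√(1/12) = -0.288675

√[7·1!5!1!/8! · 2!4!1!1!2!4!] = √(48)
  +(−1)^0/∏(0,1,4,1,1,0)! = 1/24  (running 1/24)
  +(−1)^1/∏(1,0,3,0,2,1)! = -1/12  (running -1/24)
⟨..|..⟩ = √(48)·(-1/24) = -0.288675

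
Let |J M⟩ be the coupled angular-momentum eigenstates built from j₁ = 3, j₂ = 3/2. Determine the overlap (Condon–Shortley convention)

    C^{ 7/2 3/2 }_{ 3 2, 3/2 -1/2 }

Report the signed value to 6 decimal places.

j₁+j₂−J=1  J+j₁−j₂=5  J−j₁+j₂=2  j₁+j₂+J+1=9
(j₁±m₁, j₂±m₂, J±M) = (5,1,1,2,5,2)
P² = 6400/21
sum k=0..1:
  [0] +1/24 = 1/24
  [1] −1/240 = -1/240
S = 3/80
C² = P²·S² = 3/7 ; C = +0.654654

+√(3/7) = +0.654654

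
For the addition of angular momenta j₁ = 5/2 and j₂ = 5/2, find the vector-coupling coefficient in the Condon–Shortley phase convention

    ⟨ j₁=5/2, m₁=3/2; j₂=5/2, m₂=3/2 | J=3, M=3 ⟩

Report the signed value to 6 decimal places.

j₁+j₂−J=2  J+j₁−j₂=3  J−j₁+j₂=3  j₁+j₂+J+1=9
(j₁±m₁, j₂±m₂, J±M) = (4,1,4,1,6,0)
P² = 576
sum k=1..1:
  [1] −1/36 = -1/36
S = -1/36
C² = P²·S² = 4/9 ; C = -0.666667

−√(4/9) ≈ -0.666667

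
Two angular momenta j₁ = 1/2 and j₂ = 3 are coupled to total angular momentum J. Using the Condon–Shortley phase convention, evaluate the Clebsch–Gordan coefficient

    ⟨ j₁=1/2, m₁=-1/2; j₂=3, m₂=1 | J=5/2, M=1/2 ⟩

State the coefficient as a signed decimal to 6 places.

-0.755929

triangle: 1!×0!×5!/7! = 120/5040
(j±m)!: 0!×1!×4!×2!×3!×2! = 576
prefactor² = (2J+1)×Δ×N² = 576/7
  k=1: −1/(1!×0!×0!×3!×0!×2!) = -1/12
Σ = -1/12  ⇒  CG² = 576/7×(-1/12)² = 4/7
CG = −√(4/7) = -0.755929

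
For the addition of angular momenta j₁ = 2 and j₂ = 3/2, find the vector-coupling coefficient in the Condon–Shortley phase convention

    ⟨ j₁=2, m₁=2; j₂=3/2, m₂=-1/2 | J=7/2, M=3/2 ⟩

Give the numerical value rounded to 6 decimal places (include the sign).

j₁+j₂−J=0  J+j₁−j₂=4  J−j₁+j₂=3  j₁+j₂+J+1=8
(j₁±m₁, j₂±m₂, J±M) = (4,0,1,2,5,2)
P² = 2304/7
sum k=0..0:
  [0] +1/48 = 1/48
S = 1/48
C² = P²·S² = 1/7 ; C = +0.377964

+0.377964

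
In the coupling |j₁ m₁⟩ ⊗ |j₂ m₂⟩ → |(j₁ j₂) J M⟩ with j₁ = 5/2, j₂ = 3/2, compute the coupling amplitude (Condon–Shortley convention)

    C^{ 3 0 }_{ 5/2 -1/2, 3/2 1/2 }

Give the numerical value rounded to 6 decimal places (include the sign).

-0.447214  (= −√(1/5))

j₁+j₂−J=1  J+j₁−j₂=4  J−j₁+j₂=2  j₁+j₂+J+1=8
(j₁±m₁, j₂±m₂, J±M) = (2,3,2,1,3,3)
P² = 36/5
sum k=0..1:
  [0] +1/12 = 1/12
  [1] −1/4 = -1/4
S = -1/6
C² = P²·S² = 1/5 ; C = -0.447214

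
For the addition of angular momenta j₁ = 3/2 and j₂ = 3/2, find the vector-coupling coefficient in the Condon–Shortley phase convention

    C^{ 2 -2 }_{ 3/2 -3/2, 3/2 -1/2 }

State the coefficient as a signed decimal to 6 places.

√[5·1!2!2!/6! · 0!3!1!2!0!4!] = √(8)
  +(−1)^1/∏(1,0,2,0,0,2)! = -1/4  (running -1/4)
⟨..|..⟩ = √(8)·(-1/4) = -0.707107

−√(1/2) ≈ -0.707107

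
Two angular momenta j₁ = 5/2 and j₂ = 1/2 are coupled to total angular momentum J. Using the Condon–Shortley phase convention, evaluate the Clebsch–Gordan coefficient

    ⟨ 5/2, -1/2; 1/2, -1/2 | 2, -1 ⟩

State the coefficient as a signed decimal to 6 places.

+√(1/3) = +0.577350

triangle: 1!×4!×0!/6! = 24/720
(j±m)!: 2!×3!×0!×1!×1!×3! = 72
prefactor² = (2J+1)×Δ×N² = 12
  k=0: +1/(0!×1!×3!×0!×1!×0!) = 1/6
Σ = 1/6  ⇒  CG² = 12×1/6² = 1/3
CG = +√(1/3) = +0.577350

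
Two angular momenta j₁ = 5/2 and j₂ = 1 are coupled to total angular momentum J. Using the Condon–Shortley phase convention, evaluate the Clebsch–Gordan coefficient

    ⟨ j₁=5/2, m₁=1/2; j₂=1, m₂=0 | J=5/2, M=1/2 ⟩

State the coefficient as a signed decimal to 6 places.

j₁+j₂−J=1  J+j₁−j₂=4  J−j₁+j₂=1  j₁+j₂+J+1=7
(j₁±m₁, j₂±m₂, J±M) = (3,2,1,1,3,2)
P² = 144/35
sum k=0..1:
  [0] +1/4 = 1/4
  [1] −1/6 = -1/6
S = 1/12
C² = P²·S² = 1/35 ; C = +0.169031

+0.169031  (= +√(1/35))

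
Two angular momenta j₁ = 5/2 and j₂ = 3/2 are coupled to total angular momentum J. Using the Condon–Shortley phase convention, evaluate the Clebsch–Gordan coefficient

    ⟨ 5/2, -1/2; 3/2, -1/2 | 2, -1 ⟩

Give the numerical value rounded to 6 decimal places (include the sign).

-0.545545  (= −√(25/84))

triangle: 2!×3!×1!/7! = 12/5040
(j±m)!: 2!×3!×1!×2!×1!×3! = 144
prefactor² = (2J+1)×Δ×N² = 12/7
  k=0: +1/(0!×2!×3!×1!×0!×0!) = 1/12
  k=1: −1/(1!×1!×2!×0!×1!×1!) = -1/2
Σ = -5/12  ⇒  CG² = 12/7×(-5/12)² = 25/84
CG = −√(25/84) = -0.545545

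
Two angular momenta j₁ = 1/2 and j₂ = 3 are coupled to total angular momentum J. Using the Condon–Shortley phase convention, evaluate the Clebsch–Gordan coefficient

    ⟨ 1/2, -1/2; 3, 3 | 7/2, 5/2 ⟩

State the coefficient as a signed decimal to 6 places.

+0.377964

j₁+j₂−J=0  J+j₁−j₂=1  J−j₁+j₂=6  j₁+j₂+J+1=8
(j₁±m₁, j₂±m₂, J±M) = (0,1,6,0,6,1)
P² = 518400/7
sum k=0..0:
  [0] +1/720 = 1/720
S = 1/720
C² = P²·S² = 1/7 ; C = +0.377964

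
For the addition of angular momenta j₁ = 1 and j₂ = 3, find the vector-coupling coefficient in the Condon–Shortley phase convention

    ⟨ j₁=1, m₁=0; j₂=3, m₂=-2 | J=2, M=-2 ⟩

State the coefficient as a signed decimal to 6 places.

j₁+j₂−J=2  J+j₁−j₂=0  J−j₁+j₂=4  j₁+j₂+J+1=7
(j₁±m₁, j₂±m₂, J±M) = (1,1,1,5,0,4)
P² = 960/7
sum k=1..1:
  [1] −1/24 = -1/24
S = -1/24
C² = P²·S² = 5/21 ; C = -0.487950

−√(5/21) ≈ -0.487950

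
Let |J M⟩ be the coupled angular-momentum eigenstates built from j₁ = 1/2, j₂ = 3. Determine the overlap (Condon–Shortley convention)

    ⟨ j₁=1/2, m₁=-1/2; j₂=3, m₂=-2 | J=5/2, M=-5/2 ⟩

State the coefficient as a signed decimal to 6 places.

−√(1/7) = -0.377964

triangle: 1!×0!×5!/7! = 120/5040
(j±m)!: 0!×1!×1!×5!×0!×5! = 14400
prefactor² = (2J+1)×Δ×N² = 14400/7
  k=1: −1/(1!×0!×0!×0!×0!×5!) = -1/120
Σ = -1/120  ⇒  CG² = 14400/7×(-1/120)² = 1/7
CG = −√(1/7) = -0.377964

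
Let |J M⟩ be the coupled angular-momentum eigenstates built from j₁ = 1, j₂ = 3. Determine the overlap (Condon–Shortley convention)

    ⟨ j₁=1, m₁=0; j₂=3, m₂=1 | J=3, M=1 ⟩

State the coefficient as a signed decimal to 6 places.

triangle: 1!*1!*5!/8! = 120/40320
(j±m)!: 1!*1!*4!*2!*4!*2! = 2304
prefactor² = (2J+1)*Δ*N² = 48
  k=0: +1/(0!*1!*1!*4!*0!*1!) = 1/24
  k=1: −1/(1!*0!*0!*3!*1!*2!) = -1/12
Σ = -1/24  ⇒  CG² = 48*(-1/24)² = 1/12
CG = −√(1/12) = -0.288675

-0.288675  (= −√(1/12))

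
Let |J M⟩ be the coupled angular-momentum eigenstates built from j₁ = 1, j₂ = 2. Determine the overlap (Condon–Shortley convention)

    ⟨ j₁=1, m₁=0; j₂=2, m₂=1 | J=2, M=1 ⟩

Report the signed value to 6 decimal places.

√[5·1!1!3!/6! · 1!1!3!1!3!1!] = √(3/2)
  +(−1)^0/∏(0,1,1,3,0,0)! = 1/6  (running 1/6)
  +(−1)^1/∏(1,0,0,2,1,1)! = -1/2  (running -1/3)
⟨..|..⟩ = √(3/2)·(-1/3) = -0.408248

-0.408248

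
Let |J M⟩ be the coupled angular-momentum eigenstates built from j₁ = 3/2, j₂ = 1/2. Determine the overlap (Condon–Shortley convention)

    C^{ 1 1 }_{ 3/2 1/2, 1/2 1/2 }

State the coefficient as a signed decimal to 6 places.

√[3·1!2!0!/4! · 2!1!1!0!2!0!] = √(1)
  +(−1)^1/∏(1,0,0,0,2,0)! = -1/2  (running -1/2)
⟨..|..⟩ = √(1)·(-1/2) = -0.500000

-0.500000  (= −√(1/4))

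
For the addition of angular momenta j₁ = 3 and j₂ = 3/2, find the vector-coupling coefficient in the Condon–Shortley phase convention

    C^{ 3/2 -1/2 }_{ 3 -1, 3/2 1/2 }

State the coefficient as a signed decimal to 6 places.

j₁+j₂−J=3  J+j₁−j₂=3  J−j₁+j₂=0  j₁+j₂+J+1=7
(j₁±m₁, j₂±m₂, J±M) = (2,4,2,1,1,2)
P² = 192/35
sum k=2..2:
  [2] +1/4 = 1/4
S = 1/4
C² = P²·S² = 12/35 ; C = +0.585540

+√(12/35) = +0.585540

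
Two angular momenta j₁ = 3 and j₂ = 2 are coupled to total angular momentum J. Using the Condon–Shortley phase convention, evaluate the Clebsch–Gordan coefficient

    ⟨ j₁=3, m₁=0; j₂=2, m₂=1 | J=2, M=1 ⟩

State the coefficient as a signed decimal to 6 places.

+√(2/7) = +0.534522

triangle: 3!*3!*1!/8! = 36/40320
(j±m)!: 3!*3!*3!*1!*3!*1! = 1296
prefactor² = (2J+1)*Δ*N² = 81/14
  k=2: +1/(2!*1!*1!*1!*2!*0!) = 1/4
  k=3: −1/(3!*0!*0!*0!*3!*1!) = -1/36
Σ = 2/9  ⇒  CG² = 81/14*2/9² = 2/7
CG = +√(2/7) = +0.534522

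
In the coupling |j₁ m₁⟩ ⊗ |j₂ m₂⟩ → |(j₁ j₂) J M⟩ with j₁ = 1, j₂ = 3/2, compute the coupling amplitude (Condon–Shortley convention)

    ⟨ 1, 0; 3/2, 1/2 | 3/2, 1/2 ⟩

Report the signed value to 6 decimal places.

triangle: 1!×1!×2!/5! = 2/120
(j±m)!: 1!×1!×2!×1!×2!×1! = 4
prefactor² = (2J+1)×Δ×N² = 4/15
  k=0: +1/(0!×1!×1!×2!×0!×0!) = 1/2
  k=1: −1/(1!×0!×0!×1!×1!×1!) = -1
Σ = -1/2  ⇒  CG² = 4/15×(-1/2)² = 1/15
CG = −√(1/15) = -0.258199

-0.258199  (= −√(1/15))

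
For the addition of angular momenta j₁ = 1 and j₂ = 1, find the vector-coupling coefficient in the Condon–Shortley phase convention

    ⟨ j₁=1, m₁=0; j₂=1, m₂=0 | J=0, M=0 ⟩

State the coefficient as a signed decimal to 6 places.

-0.577350

j₁+j₂−J=2  J+j₁−j₂=0  J−j₁+j₂=0  j₁+j₂+J+1=3
(j₁±m₁, j₂±m₂, J±M) = (1,1,1,1,0,0)
P² = 1/3
sum k=1..1:
  [1] −1/1 = -1
S = -1
C² = P²·S² = 1/3 ; C = -0.577350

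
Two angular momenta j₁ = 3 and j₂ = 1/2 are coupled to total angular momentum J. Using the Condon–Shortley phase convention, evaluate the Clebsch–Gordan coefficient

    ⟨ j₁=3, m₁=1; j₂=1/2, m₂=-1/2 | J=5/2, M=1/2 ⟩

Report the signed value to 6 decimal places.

√[6·1!5!0!/7! · 4!2!0!1!3!2!] = √(576/7)
  +(−1)^0/∏(0,1,2,0,3,0)! = 1/12  (running 1/12)
⟨..|..⟩ = √(576/7)·(1/12) = +0.755929

+√(4/7) ≈ +0.755929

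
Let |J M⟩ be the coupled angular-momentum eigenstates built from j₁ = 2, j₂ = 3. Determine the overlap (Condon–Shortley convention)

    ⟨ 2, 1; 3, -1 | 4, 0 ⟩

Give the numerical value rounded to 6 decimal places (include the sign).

√[9·1!3!5!/10! · 3!1!2!4!4!4!] = √(10368/35)
  +(−1)^0/∏(0,1,1,2,2,3)! = 1/24  (running 1/24)
  +(−1)^1/∏(1,0,0,1,3,4)! = -1/144  (running 5/144)
⟨..|..⟩ = √(10368/35)·(5/144) = +0.597614

+0.597614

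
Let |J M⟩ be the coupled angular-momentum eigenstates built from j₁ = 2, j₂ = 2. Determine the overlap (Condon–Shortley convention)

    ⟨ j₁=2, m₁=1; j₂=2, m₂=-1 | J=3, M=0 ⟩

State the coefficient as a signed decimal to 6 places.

j₁+j₂−J=1  J+j₁−j₂=3  J−j₁+j₂=3  j₁+j₂+J+1=8
(j₁±m₁, j₂±m₂, J±M) = (3,1,1,3,3,3)
P² = 81/10
sum k=0..1:
  [0] +1/4 = 1/4
  [1] −1/36 = -1/36
S = 2/9
C² = P²·S² = 2/5 ; C = +0.632456

+√(2/5) = +0.632456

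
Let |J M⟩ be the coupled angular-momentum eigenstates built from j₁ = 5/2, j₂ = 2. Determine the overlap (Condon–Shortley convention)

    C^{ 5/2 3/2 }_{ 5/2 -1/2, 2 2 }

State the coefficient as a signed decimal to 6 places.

triangle: 2!*3!*2!/8! = 24/40320
(j±m)!: 2!*3!*4!*0!*4!*1! = 6912
prefactor² = (2J+1)*Δ*N² = 864/35
  k=2: +1/(2!*0!*1!*2!*2!*0!) = 1/8
Σ = 1/8  ⇒  CG² = 864/35*1/8² = 27/70
CG = +√(27/70) = +0.621059

+0.621059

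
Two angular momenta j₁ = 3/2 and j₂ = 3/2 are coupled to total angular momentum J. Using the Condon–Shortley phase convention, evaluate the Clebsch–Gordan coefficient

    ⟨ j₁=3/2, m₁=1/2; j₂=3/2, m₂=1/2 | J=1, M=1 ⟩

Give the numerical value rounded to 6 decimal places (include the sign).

−√(2/5) ≈ -0.632456

triangle: 2!×1!×1!/5! = 2/120
(j±m)!: 2!×1!×2!×1!×2!×0! = 8
prefactor² = (2J+1)×Δ×N² = 2/5
  k=1: −1/(1!×1!×0!×1!×1!×0!) = -1
Σ = -1  ⇒  CG² = 2/5×(-1)² = 2/5
CG = −√(2/5) = -0.632456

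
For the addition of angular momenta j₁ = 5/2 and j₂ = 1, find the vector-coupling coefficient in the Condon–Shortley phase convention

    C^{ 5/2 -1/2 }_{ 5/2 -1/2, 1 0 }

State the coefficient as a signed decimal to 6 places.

√[6·1!4!1!/7! · 2!3!1!1!2!3!] = √(144/35)
  +(−1)^0/∏(0,1,3,1,1,0)! = 1/6  (running 1/6)
  +(−1)^1/∏(1,0,2,0,2,1)! = -1/4  (running -1/12)
⟨..|..⟩ = √(144/35)·(-1/12) = -0.169031

−√(1/35) ≈ -0.169031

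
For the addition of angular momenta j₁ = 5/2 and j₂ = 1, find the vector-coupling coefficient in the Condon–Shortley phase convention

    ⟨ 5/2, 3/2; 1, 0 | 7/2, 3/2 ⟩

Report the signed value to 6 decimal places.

+√(10/21) ≈ +0.690066

j₁+j₂−J=0  J+j₁−j₂=5  J−j₁+j₂=2  j₁+j₂+J+1=8
(j₁±m₁, j₂±m₂, J±M) = (4,1,1,1,5,2)
P² = 1920/7
sum k=0..0:
  [0] +1/24 = 1/24
S = 1/24
C² = P²·S² = 10/21 ; C = +0.690066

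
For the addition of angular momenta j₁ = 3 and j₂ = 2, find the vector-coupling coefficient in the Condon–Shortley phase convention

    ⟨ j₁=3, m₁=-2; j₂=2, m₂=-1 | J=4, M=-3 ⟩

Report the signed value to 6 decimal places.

j₁+j₂−J=1  J+j₁−j₂=5  J−j₁+j₂=3  j₁+j₂+J+1=10
(j₁±m₁, j₂±m₂, J±M) = (1,5,1,3,1,7)
P² = 6480
sum k=0..1:
  [0] +1/240 = 1/240
  [1] −1/144 = -1/144
S = -1/360
C² = P²·S² = 1/20 ; C = -0.223607

−√(1/20) ≈ -0.223607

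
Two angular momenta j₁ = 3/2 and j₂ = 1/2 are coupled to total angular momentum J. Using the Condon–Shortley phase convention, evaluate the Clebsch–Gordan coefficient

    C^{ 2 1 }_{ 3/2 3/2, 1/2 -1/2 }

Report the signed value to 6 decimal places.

j₁+j₂−J=0  J+j₁−j₂=3  J−j₁+j₂=1  j₁+j₂+J+1=5
(j₁±m₁, j₂±m₂, J±M) = (3,0,0,1,3,1)
P² = 9
sum k=0..0:
  [0] +1/6 = 1/6
S = 1/6
C² = P²·S² = 1/4 ; C = +0.500000

+0.500000  (= +√(1/4))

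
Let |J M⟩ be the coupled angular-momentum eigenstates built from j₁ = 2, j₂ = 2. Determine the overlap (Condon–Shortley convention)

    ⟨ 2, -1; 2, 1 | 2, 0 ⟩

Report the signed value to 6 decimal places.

+√(1/14) = +0.267261

triangle: 2!×2!×2!/7! = 8/5040
(j±m)!: 1!×3!×3!×1!×2!×2! = 144
prefactor² = (2J+1)×Δ×N² = 8/7
  k=1: −1/(1!×1!×2!×2!×0!×0!) = -1/4
  k=2: +1/(2!×0!×1!×1!×1!×1!) = 1/2
Σ = 1/4  ⇒  CG² = 8/7×1/4² = 1/14
CG = +√(1/14) = +0.267261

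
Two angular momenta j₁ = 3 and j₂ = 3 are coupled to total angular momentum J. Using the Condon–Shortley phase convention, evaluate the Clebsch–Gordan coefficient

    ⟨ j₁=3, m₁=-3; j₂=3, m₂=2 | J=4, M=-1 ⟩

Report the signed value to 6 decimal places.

j₁+j₂−J=2  J+j₁−j₂=4  J−j₁+j₂=4  j₁+j₂+J+1=11
(j₁±m₁, j₂±m₂, J±M) = (0,6,5,1,3,5)
P² = 1244160/77
sum k=2..2:
  [2] +1/288 = 1/288
S = 1/288
C² = P²·S² = 15/77 ; C = +0.441367

+√(15/77) = +0.441367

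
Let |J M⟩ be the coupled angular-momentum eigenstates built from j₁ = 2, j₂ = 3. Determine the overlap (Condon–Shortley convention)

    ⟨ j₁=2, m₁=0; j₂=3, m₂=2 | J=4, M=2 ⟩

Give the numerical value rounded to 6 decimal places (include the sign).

√[9·1!3!5!/10! · 2!2!5!1!6!2!] = √(8640/7)
  +(−1)^0/∏(0,1,2,5,1,0)! = 1/240  (running 1/240)
  +(−1)^1/∏(1,0,1,4,2,1)! = -1/48  (running -1/60)
⟨..|..⟩ = √(8640/7)·(-1/60) = -0.585540

−√(12/35) = -0.585540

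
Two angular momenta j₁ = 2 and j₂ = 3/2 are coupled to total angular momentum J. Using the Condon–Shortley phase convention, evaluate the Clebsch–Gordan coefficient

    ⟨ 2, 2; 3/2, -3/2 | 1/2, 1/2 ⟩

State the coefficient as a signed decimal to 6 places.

+0.632456  (= +√(2/5))

triangle: 3!×1!×0!/5! = 6/120
(j±m)!: 4!×0!×0!×3!×1!×0! = 144
prefactor² = (2J+1)×Δ×N² = 72/5
  k=0: +1/(0!×3!×0!×0!×1!×0!) = 1/6
Σ = 1/6  ⇒  CG² = 72/5×1/6² = 2/5
CG = +√(2/5) = +0.632456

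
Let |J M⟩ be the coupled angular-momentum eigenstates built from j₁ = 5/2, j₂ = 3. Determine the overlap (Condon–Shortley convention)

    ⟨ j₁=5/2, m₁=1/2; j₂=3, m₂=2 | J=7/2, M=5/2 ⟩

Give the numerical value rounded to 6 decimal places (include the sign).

triangle: 2!*3!*4!/10! = 288/3628800
(j±m)!: 3!*2!*5!*1!*6!*1! = 1036800
prefactor² = (2J+1)*Δ*N² = 4608/7
  k=1: −1/(1!*1!*1!*4!*2!*0!) = -1/48
  k=2: +1/(2!*0!*0!*3!*3!*1!) = 1/72
Σ = -1/144  ⇒  CG² = 4608/7*(-1/144)² = 2/63
CG = −√(2/63) = -0.178174

−√(2/63) = -0.178174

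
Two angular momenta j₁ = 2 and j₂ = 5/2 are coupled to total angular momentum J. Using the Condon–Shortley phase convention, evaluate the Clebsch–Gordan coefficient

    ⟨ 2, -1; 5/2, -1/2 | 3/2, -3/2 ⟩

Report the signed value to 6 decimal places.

triangle: 3!·1!·2!/7! = 12/5040
(j±m)!: 1!·3!·2!·3!·0!·3! = 432
prefactor² = (2J+1)·Δ·N² = 144/35
  k=2: +1/(2!·1!·1!·0!·0!·2!) = 1/4
Σ = 1/4  ⇒  CG² = 144/35·1/4² = 9/35
CG = +√(9/35) = +0.507093

+√(9/35) = +0.507093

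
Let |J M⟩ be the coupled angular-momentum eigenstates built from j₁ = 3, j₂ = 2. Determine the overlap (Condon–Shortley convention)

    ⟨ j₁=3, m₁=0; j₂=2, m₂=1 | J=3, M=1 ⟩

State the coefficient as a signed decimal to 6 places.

triangle: 2!·4!·2!/9! = 96/362880
(j±m)!: 3!·3!·3!·1!·4!·2! = 10368
prefactor² = (2J+1)·Δ·N² = 96/5
  k=1: −1/(1!·1!·2!·2!·2!·0!) = -1/8
  k=2: +1/(2!·0!·1!·1!·3!·1!) = 1/12
Σ = -1/24  ⇒  CG² = 96/5·(-1/24)² = 1/30
CG = −√(1/30) = -0.182574

-0.182574  (= −√(1/30))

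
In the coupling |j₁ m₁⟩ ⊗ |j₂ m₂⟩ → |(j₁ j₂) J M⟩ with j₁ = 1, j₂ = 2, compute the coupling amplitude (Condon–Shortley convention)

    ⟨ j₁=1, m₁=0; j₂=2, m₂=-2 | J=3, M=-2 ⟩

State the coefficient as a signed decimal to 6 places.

√[7·0!2!4!/7! · 1!1!0!4!1!5!] = √(192)
  +(−1)^0/∏(0,0,1,0,1,4)! = 1/24  (running 1/24)
⟨..|..⟩ = √(192)·(1/24) = +0.577350

+0.577350  (= +√(1/3))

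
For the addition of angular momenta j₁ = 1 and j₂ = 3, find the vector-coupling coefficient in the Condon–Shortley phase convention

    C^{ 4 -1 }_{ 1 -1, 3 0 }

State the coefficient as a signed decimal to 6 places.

+0.597614

j₁+j₂−J=0  J+j₁−j₂=2  J−j₁+j₂=6  j₁+j₂+J+1=9
(j₁±m₁, j₂±m₂, J±M) = (0,2,3,3,3,5)
P² = 12960/7
sum k=0..0:
  [0] +1/72 = 1/72
S = 1/72
C² = P²·S² = 5/14 ; C = +0.597614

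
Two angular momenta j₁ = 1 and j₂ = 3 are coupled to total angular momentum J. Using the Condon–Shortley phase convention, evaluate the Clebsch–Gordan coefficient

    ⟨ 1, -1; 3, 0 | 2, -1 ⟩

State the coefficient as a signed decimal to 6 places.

√[5·2!0!4!/7! · 0!2!3!3!1!3!] = √(144/7)
  +(−1)^2/∏(2,0,0,1,0,3)! = 1/12  (running 1/12)
⟨..|..⟩ = √(144/7)·(1/12) = +0.377964

+√(1/7) = +0.377964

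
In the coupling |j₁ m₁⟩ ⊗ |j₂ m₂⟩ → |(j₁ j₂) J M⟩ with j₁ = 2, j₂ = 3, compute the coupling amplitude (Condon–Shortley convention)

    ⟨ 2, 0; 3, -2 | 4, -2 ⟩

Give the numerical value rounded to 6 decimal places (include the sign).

√[9·1!3!5!/10! · 2!2!1!5!2!6!] = √(8640/7)
  +(−1)^0/∏(0,1,2,1,1,4)! = 1/48  (running 1/48)
  +(−1)^1/∏(1,0,1,0,2,5)! = -1/240  (running 1/60)
⟨..|..⟩ = √(8640/7)·(1/60) = +0.585540

+0.585540  (= +√(12/35))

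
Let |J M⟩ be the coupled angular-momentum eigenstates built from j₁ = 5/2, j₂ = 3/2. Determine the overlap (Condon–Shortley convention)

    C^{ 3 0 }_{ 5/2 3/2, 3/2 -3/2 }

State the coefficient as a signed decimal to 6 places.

+√(3/10) = +0.547723

triangle: 1!×4!×2!/8! = 48/40320
(j±m)!: 4!×1!×0!×3!×3!×3! = 5184
prefactor² = (2J+1)×Δ×N² = 216/5
  k=0: +1/(0!×1!×1!×0!×3!×2!) = 1/12
Σ = 1/12  ⇒  CG² = 216/5×1/12² = 3/10
CG = +√(3/10) = +0.547723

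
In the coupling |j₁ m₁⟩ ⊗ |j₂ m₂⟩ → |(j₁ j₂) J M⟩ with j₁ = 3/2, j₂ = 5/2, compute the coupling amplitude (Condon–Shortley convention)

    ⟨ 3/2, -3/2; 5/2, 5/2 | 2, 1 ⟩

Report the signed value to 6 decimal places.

+0.597614

j₁+j₂−J=2  J+j₁−j₂=1  J−j₁+j₂=3  j₁+j₂+J+1=7
(j₁±m₁, j₂±m₂, J±M) = (0,3,5,0,3,1)
P² = 360/7
sum k=2..2:
  [2] +1/12 = 1/12
S = 1/12
C² = P²·S² = 5/14 ; C = +0.597614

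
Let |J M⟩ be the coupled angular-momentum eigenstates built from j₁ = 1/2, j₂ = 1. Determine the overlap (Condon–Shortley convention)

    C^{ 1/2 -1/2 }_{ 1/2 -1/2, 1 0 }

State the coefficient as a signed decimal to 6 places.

-0.577350

j₁+j₂−J=1  J+j₁−j₂=0  J−j₁+j₂=1  j₁+j₂+J+1=3
(j₁±m₁, j₂±m₂, J±M) = (0,1,1,1,0,1)
P² = 1/3
sum k=1..1:
  [1] −1/1 = -1
S = -1
C² = P²·S² = 1/3 ; C = -0.577350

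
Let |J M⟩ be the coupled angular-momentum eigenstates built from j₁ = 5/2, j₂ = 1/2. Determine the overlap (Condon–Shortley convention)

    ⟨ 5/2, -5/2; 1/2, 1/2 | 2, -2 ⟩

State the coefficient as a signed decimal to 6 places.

−√(5/6) ≈ -0.912871

triangle: 1!×4!×0!/6! = 24/720
(j±m)!: 0!×5!×1!×0!×0!×4! = 2880
prefactor² = (2J+1)×Δ×N² = 480
  k=1: −1/(1!×0!×4!×0!×0!×0!) = -1/24
Σ = -1/24  ⇒  CG² = 480×(-1/24)² = 5/6
CG = −√(5/6) = -0.912871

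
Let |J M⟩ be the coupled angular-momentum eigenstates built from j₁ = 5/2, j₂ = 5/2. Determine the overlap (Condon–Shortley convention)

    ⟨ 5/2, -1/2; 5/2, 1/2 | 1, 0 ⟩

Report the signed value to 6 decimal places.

+√(1/70) = +0.119523

j₁+j₂−J=4  J+j₁−j₂=1  J−j₁+j₂=1  j₁+j₂+J+1=7
(j₁±m₁, j₂±m₂, J±M) = (2,3,3,2,1,1)
P² = 72/35
sum k=2..3:
  [2] +1/4 = 1/4
  [3] −1/6 = -1/6
S = 1/12
C² = P²·S² = 1/70 ; C = +0.119523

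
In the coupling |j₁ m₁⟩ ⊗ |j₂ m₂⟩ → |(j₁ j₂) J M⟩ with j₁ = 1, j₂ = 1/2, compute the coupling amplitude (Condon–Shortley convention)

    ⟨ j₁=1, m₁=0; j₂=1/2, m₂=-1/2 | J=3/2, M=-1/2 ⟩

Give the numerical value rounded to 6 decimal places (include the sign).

+√(2/3) ≈ +0.816497

j₁+j₂−J=0  J+j₁−j₂=2  J−j₁+j₂=1  j₁+j₂+J+1=4
(j₁±m₁, j₂±m₂, J±M) = (1,1,0,1,1,2)
P² = 2/3
sum k=0..0:
  [0] +1/1 = 1
S = 1
C² = P²·S² = 2/3 ; C = +0.816497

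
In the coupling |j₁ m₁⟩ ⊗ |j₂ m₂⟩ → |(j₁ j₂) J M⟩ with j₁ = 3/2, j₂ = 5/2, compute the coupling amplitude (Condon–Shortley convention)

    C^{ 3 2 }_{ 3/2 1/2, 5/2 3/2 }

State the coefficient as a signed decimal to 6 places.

−√(1/12) ≈ -0.288675

√[7·1!2!4!/8! · 2!1!4!1!5!1!] = √(48)
  +(−1)^0/∏(0,1,1,4,1,0)! = 1/24  (running 1/24)
  +(−1)^1/∏(1,0,0,3,2,1)! = -1/12  (running -1/24)
⟨..|..⟩ = √(48)·(-1/24) = -0.288675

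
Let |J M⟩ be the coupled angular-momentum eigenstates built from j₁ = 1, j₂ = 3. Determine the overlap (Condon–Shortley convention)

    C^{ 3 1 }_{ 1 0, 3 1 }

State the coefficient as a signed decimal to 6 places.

−√(1/12) ≈ -0.288675

triangle: 1!*1!*5!/8! = 120/40320
(j±m)!: 1!*1!*4!*2!*4!*2! = 2304
prefactor² = (2J+1)*Δ*N² = 48
  k=0: +1/(0!*1!*1!*4!*0!*1!) = 1/24
  k=1: −1/(1!*0!*0!*3!*1!*2!) = -1/12
Σ = -1/24  ⇒  CG² = 48*(-1/24)² = 1/12
CG = −√(1/12) = -0.288675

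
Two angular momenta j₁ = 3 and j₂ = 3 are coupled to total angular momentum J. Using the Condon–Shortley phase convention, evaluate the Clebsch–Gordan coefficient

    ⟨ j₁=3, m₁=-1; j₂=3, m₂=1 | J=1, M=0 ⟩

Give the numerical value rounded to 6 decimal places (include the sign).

-0.188982

√[3·5!1!1!/8! · 2!4!4!2!1!1!] = √(144/7)
  +(−1)^3/∏(3,2,1,1,0,0)! = -1/12  (running -1/12)
  +(−1)^4/∏(4,1,0,0,1,1)! = 1/24  (running -1/24)
⟨..|..⟩ = √(144/7)·(-1/24) = -0.188982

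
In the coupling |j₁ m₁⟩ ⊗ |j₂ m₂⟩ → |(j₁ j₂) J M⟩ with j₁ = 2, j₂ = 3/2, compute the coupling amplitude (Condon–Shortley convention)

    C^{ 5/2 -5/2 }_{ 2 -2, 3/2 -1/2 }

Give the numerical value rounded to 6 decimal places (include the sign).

−√(4/7) = -0.755929

triangle: 1!×3!×2!/7! = 12/5040
(j±m)!: 0!×4!×1!×2!×0!×5! = 5760
prefactor² = (2J+1)×Δ×N² = 576/7
  k=1: −1/(1!×0!×3!×0!×0!×2!) = -1/12
Σ = -1/12  ⇒  CG² = 576/7×(-1/12)² = 4/7
CG = −√(4/7) = -0.755929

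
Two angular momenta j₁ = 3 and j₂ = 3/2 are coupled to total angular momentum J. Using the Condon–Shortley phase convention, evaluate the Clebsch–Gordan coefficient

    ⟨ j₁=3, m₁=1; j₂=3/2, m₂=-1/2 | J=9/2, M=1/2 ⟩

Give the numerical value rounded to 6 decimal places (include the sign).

triangle: 0!×6!×3!/10! = 4320/3628800
(j±m)!: 4!×2!×1!×2!×5!×4! = 276480
prefactor² = (2J+1)×Δ×N² = 23040/7
  k=0: +1/(0!×0!×2!×1!×4!×2!) = 1/96
Σ = 1/96  ⇒  CG² = 23040/7×1/96² = 5/14
CG = +√(5/14) = +0.597614

+√(5/14) ≈ +0.597614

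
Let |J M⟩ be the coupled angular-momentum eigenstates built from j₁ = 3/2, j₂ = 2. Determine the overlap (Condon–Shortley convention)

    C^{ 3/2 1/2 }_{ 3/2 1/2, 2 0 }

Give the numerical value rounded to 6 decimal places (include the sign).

−√(1/5) = -0.447214

j₁+j₂−J=2  J+j₁−j₂=1  J−j₁+j₂=2  j₁+j₂+J+1=6
(j₁±m₁, j₂±m₂, J±M) = (2,1,2,2,2,1)
P² = 16/45
sum k=0..1:
  [0] +1/4 = 1/4
  [1] −1/1 = -1
S = -3/4
C² = P²·S² = 1/5 ; C = -0.447214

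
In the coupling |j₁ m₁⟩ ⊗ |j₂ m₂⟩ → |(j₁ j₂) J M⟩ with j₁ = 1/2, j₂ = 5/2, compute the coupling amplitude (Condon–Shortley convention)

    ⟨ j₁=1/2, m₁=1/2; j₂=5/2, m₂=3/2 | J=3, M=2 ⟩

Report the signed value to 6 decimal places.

+0.912871  (= +√(5/6))

√[7·0!1!5!/7! · 1!0!4!1!5!1!] = √(480)
  +(−1)^0/∏(0,0,0,4,1,1)! = 1/24  (running 1/24)
⟨..|..⟩ = √(480)·(1/24) = +0.912871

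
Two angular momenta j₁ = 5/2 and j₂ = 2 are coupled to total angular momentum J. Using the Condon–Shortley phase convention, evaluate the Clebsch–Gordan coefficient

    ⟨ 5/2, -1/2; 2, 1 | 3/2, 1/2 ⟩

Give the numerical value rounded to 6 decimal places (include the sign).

√[4·3!2!1!/7! · 2!3!3!1!2!1!] = √(48/35)
  +(−1)^2/∏(2,1,1,1,1,0)! = 1/2  (running 1/2)
  +(−1)^3/∏(3,0,0,0,2,1)! = -1/12  (running 5/12)
⟨..|..⟩ = √(48/35)·(5/12) = +0.487950

+√(5/21) = +0.487950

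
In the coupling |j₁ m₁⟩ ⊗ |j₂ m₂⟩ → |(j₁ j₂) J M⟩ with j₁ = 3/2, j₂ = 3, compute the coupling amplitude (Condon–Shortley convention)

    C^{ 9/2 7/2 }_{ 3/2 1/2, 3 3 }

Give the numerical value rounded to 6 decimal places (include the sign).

triangle: 0!*3!*6!/10! = 4320/3628800
(j±m)!: 2!*1!*6!*0!*8!*1! = 58060800
prefactor² = (2J+1)*Δ*N² = 691200
  k=0: +1/(0!*0!*1!*6!*2!*0!) = 1/1440
Σ = 1/1440  ⇒  CG² = 691200*1/1440² = 1/3
CG = +√(1/3) = +0.577350

+√(1/3) ≈ +0.577350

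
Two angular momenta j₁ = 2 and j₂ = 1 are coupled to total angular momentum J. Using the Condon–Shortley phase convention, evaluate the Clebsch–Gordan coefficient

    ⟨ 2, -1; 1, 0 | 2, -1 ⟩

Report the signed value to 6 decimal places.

-0.408248

√[5·1!3!1!/6! · 1!3!1!1!1!3!] = √(3/2)
  +(−1)^0/∏(0,1,3,1,0,0)! = 1/6  (running 1/6)
  +(−1)^1/∏(1,0,2,0,1,1)! = -1/2  (running -1/3)
⟨..|..⟩ = √(3/2)·(-1/3) = -0.408248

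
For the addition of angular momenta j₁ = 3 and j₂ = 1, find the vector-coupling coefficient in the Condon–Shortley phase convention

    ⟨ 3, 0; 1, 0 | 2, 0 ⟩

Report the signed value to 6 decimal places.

j₁+j₂−J=2  J+j₁−j₂=4  J−j₁+j₂=0  j₁+j₂+J+1=7
(j₁±m₁, j₂±m₂, J±M) = (3,3,1,1,2,2)
P² = 48/7
sum k=1..1:
  [1] −1/4 = -1/4
S = -1/4
C² = P²·S² = 3/7 ; C = -0.654654

-0.654654  (= −√(3/7))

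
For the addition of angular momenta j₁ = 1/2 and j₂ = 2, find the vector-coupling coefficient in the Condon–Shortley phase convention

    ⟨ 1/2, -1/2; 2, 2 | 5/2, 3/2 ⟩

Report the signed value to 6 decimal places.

+√(1/5) = +0.447214

√[6·0!1!4!/6! · 0!1!4!0!4!1!] = √(576/5)
  +(−1)^0/∏(0,0,1,4,0,0)! = 1/24  (running 1/24)
⟨..|..⟩ = √(576/5)·(1/24) = +0.447214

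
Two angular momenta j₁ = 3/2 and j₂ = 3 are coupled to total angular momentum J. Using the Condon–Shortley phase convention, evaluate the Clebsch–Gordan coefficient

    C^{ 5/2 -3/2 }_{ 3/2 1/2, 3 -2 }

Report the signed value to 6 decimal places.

+0.267261

√[6·2!1!4!/8! · 2!1!1!5!1!4!] = √(288/7)
  +(−1)^0/∏(0,2,1,1,0,3)! = 1/12  (running 1/12)
  +(−1)^1/∏(1,1,0,0,1,4)! = -1/24  (running 1/24)
⟨..|..⟩ = √(288/7)·(1/24) = +0.267261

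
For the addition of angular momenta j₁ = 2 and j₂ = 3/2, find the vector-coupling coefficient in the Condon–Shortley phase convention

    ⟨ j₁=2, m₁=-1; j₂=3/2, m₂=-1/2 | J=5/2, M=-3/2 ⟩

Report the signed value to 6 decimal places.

j₁+j₂−J=1  J+j₁−j₂=3  J−j₁+j₂=2  j₁+j₂+J+1=7
(j₁±m₁, j₂±m₂, J±M) = (1,3,1,2,1,4)
P² = 144/35
sum k=0..1:
  [0] +1/6 = 1/6
  [1] −1/4 = -1/4
S = -1/12
C² = P²·S² = 1/35 ; C = -0.169031

−√(1/35) ≈ -0.169031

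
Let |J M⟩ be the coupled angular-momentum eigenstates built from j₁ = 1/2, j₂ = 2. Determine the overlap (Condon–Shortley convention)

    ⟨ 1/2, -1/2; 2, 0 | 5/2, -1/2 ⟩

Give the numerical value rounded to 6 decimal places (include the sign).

√[6·0!1!4!/6! · 0!1!2!2!2!3!] = √(48/5)
  +(−1)^0/∏(0,0,1,2,0,2)! = 1/4  (running 1/4)
⟨..|..⟩ = √(48/5)·(1/4) = +0.774597

+√(3/5) = +0.774597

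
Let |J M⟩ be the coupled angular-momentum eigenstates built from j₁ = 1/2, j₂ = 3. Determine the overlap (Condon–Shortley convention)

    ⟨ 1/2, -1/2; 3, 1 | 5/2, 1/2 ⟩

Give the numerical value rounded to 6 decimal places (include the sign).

−√(4/7) ≈ -0.755929

j₁+j₂−J=1  J+j₁−j₂=0  J−j₁+j₂=5  j₁+j₂+J+1=7
(j₁±m₁, j₂±m₂, J±M) = (0,1,4,2,3,2)
P² = 576/7
sum k=1..1:
  [1] −1/12 = -1/12
S = -1/12
C² = P²·S² = 4/7 ; C = -0.755929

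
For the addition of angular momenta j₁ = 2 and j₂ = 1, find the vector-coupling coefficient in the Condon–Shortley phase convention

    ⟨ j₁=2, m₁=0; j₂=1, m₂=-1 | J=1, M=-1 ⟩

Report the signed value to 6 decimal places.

+√(1/10) = +0.316228

√[3·2!2!0!/5! · 2!2!0!2!0!2!] = √(8/5)
  +(−1)^0/∏(0,2,2,0,0,0)! = 1/4  (running 1/4)
⟨..|..⟩ = √(8/5)·(1/4) = +0.316228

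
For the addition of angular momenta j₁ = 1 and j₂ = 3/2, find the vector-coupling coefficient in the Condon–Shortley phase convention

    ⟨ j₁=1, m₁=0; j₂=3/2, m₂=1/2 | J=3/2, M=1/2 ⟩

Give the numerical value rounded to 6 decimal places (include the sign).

-0.258199  (= −√(1/15))

triangle: 1!·1!·2!/5! = 2/120
(j±m)!: 1!·1!·2!·1!·2!·1! = 4
prefactor² = (2J+1)·Δ·N² = 4/15
  k=0: +1/(0!·1!·1!·2!·0!·0!) = 1/2
  k=1: −1/(1!·0!·0!·1!·1!·1!) = -1
Σ = -1/2  ⇒  CG² = 4/15·(-1/2)² = 1/15
CG = −√(1/15) = -0.258199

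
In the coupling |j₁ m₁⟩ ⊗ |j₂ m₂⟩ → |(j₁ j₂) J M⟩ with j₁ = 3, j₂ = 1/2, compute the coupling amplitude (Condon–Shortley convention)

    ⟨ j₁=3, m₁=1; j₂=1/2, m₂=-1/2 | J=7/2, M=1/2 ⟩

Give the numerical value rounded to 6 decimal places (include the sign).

j₁+j₂−J=0  J+j₁−j₂=6  J−j₁+j₂=1  j₁+j₂+J+1=8
(j₁±m₁, j₂±m₂, J±M) = (4,2,0,1,4,3)
P² = 6912/7
sum k=0..0:
  [0] +1/48 = 1/48
S = 1/48
C² = P²·S² = 3/7 ; C = +0.654654

+0.654654  (= +√(3/7))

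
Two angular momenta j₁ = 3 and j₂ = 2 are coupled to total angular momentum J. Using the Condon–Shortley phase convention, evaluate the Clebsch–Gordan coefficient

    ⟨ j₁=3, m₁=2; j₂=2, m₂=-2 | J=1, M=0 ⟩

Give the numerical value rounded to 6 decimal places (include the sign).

+√(1/7) ≈ +0.377964

triangle: 4!·2!·0!/7! = 48/5040
(j±m)!: 5!·1!·0!·4!·1!·1! = 2880
prefactor² = (2J+1)·Δ·N² = 576/7
  k=0: +1/(0!·4!·1!·0!·1!·0!) = 1/24
Σ = 1/24  ⇒  CG² = 576/7·1/24² = 1/7
CG = +√(1/7) = +0.377964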